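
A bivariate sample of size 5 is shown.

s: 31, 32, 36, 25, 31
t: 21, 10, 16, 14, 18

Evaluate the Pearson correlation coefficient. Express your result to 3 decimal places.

n = 5, Σs = 155, Σt = 79, Σs² = 4867, Σt² = 1317, Σst = 2455
nΣst − ΣsΣt = 12275 − 12245 = 30
nΣs² − (Σs)² = 24335 − 24025 = 310; nΣt² − (Σt)² = 6585 − 6241 = 344
r = 30 / √(310 × 344) = 30 / 326.5578 ≈ 0.092

0.092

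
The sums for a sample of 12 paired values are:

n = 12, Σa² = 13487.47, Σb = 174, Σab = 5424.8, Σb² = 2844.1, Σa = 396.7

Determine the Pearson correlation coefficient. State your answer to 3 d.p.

-0.946

r = (nΣab − ΣaΣb) / √[(nΣa² − (Σa)²)(nΣb² − (Σb)²)]
Numerator: 12×5424.8 − 396.7×174 = -3928.2
Denominator: √[(161849.64 − 157370.89)(34129.2 − 30276)] = √[4478.75 × 3853.2] = 4154.2171
r = -3928.2 / 4154.2171 ≈ -0.946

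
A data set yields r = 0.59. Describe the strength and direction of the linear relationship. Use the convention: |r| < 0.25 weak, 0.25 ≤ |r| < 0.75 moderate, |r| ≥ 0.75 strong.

moderate positive

r = 0.59 > 0 so the relationship is positive.
|r| = 0.59, which falls in the moderate range.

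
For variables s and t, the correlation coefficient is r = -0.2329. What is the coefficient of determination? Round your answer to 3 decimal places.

r² = (-0.2329)² = 0.054

0.054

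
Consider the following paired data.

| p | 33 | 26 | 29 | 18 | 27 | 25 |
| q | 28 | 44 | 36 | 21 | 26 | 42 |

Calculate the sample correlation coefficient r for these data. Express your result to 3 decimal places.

0.236

n = 6, Σp = 158, Σq = 197, Σp² = 4284, Σq² = 6897, Σpq = 5242
nΣpq − ΣpΣq = 31452 − 31126 = 326
nΣp² − (Σp)² = 25704 − 24964 = 740; nΣq² − (Σq)² = 41382 − 38809 = 2573
r = 326 / √(740 × 2573) = 326 / 1379.8623 ≈ 0.236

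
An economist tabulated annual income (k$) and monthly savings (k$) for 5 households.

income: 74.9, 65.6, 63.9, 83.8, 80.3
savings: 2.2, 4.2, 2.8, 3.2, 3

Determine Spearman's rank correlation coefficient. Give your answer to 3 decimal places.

0.200

Rank income: 3, 2, 1, 5, 4
Rank savings: 1, 5, 2, 4, 3
d = rank(income) − rank(savings): 2, -3, -1, 1, 1; Σd² = 16
ρ = 1 − 6Σd² / [n(n²−1)] = 1 − 6×16 / (5×24) = 1 − 96/120 ≈ 0.200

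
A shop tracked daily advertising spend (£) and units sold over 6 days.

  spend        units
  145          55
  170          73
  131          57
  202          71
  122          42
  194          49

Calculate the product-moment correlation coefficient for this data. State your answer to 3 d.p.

n = 6, Σx = 964, Σy = 347, Σx² = 160410, Σy² = 20809, Σxy = 56824
nΣxy − ΣxΣy = 340944 − 334508 = 6436
nΣx² − (Σx)² = 962460 − 929296 = 33164; nΣy² − (Σy)² = 124854 − 120409 = 4445
r = 6436 / √(33164 × 4445) = 6436 / 12141.4159 ≈ 0.530

0.530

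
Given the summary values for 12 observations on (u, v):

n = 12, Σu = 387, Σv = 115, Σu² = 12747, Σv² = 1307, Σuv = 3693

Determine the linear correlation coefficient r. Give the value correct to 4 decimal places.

-0.0674

r = (nΣuv − ΣuΣv) / √[(nΣu² − (Σu)²)(nΣv² − (Σv)²)]
Numerator: 12×3693 − 387×115 = -189
Denominator: √[(152964 − 149769)(15684 − 13225)] = √[3195 × 2459] = 2802.9458
r = -189 / 2802.9458 ≈ -0.0674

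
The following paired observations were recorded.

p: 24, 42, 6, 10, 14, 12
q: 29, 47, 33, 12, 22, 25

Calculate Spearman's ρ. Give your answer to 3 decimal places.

Rank p: 5, 6, 1, 2, 4, 3
Rank q: 4, 6, 5, 1, 2, 3
d = rank(p) − rank(q): 1, 0, -4, 1, 2, 0; Σd² = 22
ρ = 1 − 6Σd² / [n(n²−1)] = 1 − 6×22 / (6×35) = 1 − 132/210 ≈ 0.371

0.371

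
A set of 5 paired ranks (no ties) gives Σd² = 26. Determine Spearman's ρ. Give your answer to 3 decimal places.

ρ = 1 − 6Σd² / [n(n²−1)] = 1 − 6×26 / (5×24)
  = 1 − 156/120 = 1 − 1.3000 ≈ -0.300

-0.300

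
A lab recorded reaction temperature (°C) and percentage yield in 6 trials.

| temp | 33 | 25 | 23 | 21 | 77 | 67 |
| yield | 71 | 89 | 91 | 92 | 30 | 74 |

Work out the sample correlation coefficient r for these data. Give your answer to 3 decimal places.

-0.851

n = 6, Σx = 246, Σy = 447, Σx² = 13102, Σy² = 36083, Σxy = 15861
nΣxy − ΣxΣy = 95166 − 109962 = -14796
nΣx² − (Σx)² = 78612 − 60516 = 18096; nΣy² − (Σy)² = 216498 − 199809 = 16689
r = -14796 / √(18096 × 16689) = -14796 / 17378.2664 ≈ -0.851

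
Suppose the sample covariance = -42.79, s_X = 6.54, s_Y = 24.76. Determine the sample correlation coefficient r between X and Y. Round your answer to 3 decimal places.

r = Cov(X,Y) / (s_X · s_Y) = -42.79 / (6.54 × 24.76)
  = -42.79 / 161.9304 ≈ -0.264

-0.264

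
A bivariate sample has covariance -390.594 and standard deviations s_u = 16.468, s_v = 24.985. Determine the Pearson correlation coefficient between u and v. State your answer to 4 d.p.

r = Cov(u,v) / (s_u · s_v) = -390.594 / (16.468 × 24.985)
  = -390.594 / 411.4530 ≈ -0.9493

-0.9493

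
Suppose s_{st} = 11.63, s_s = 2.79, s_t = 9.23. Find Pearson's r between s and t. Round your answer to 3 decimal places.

0.452

r = Cov(s,t) / (s_s · s_t) = 11.63 / (2.79 × 9.23)
  = 11.63 / 25.7517 ≈ 0.452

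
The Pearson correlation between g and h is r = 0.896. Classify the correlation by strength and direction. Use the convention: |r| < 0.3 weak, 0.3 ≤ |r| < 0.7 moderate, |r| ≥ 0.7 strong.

strong positive

r = 0.896 > 0 so the relationship is positive.
|r| = 0.896, which falls in the strong range.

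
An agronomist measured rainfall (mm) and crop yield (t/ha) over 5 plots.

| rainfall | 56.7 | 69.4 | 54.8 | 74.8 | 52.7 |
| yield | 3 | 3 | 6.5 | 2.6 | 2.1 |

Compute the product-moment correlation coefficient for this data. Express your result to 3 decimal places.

-0.310

n = 5, Σx = 308.4, Σy = 17.2, Σx² = 19406.62, Σy² = 71.42, Σxy = 1039.65
nΣxy − ΣxΣy = 5198.25 − 5304.48 = -106.23
nΣx² − (Σx)² = 97033.1 − 95110.56 = 1922.54; nΣy² − (Σy)² = 357.1 − 295.84 = 61.26
r = -106.23 / √(1922.54 × 61.26) = -106.23 / 343.1833 ≈ -0.310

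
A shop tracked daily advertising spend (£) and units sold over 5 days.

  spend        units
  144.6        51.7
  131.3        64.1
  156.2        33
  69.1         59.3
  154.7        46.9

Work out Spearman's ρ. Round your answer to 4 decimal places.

-0.9000

Rank spend: 3, 2, 5, 1, 4
Rank units: 3, 5, 1, 4, 2
d = rank(spend) − rank(units): 0, -3, 4, -3, 2; Σd² = 38
ρ = 1 − 6Σd² / [n(n²−1)] = 1 − 6×38 / (5×24) = 1 − 228/120 ≈ -0.9000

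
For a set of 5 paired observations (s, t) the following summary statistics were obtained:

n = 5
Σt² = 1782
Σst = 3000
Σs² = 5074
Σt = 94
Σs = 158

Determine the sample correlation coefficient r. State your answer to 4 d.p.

0.8539

r = (nΣst − ΣsΣt) / √[(nΣs² − (Σs)²)(nΣt² − (Σt)²)]
Numerator: 5×3000 − 158×94 = 148
Denominator: √[(25370 − 24964)(8910 − 8836)] = √[406 × 74] = 173.3321
r = 148 / 173.3321 ≈ 0.8539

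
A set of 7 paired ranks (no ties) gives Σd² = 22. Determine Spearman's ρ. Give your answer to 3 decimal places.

ρ = 1 − 6Σd² / [n(n²−1)] = 1 − 6×22 / (7×48)
  = 1 − 132/336 = 1 − 0.3929 ≈ 0.607

0.607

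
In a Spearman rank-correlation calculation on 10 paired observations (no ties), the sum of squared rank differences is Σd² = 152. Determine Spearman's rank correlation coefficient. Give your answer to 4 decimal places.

0.0788

ρ = 1 − 6Σd² / [n(n²−1)] = 1 − 6×152 / (10×99)
  = 1 − 912/990 = 1 − 0.92121 ≈ 0.0788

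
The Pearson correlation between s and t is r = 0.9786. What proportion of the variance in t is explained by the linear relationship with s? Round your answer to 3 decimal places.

r² = (0.9786)² = 0.958

0.958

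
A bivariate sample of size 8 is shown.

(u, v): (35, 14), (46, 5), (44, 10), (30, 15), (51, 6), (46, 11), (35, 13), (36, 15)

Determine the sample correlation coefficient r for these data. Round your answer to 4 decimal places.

n = 8, Σu = 323, Σv = 89, Σu² = 13415, Σv² = 1097, Σuv = 3417
nΣuv − ΣuΣv = 27336 − 28747 = -1411
nΣu² − (Σu)² = 107320 − 104329 = 2991; nΣv² − (Σv)² = 8776 − 7921 = 855
r = -1411 / √(2991 × 855) = -1411 / 1599.1576 ≈ -0.8823

-0.8823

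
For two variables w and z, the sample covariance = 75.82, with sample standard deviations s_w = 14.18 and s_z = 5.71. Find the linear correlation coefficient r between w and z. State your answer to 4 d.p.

r = Cov(w,z) / (s_w · s_z) = 75.82 / (14.18 × 5.71)
  = 75.82 / 80.9678 ≈ 0.9364

0.9364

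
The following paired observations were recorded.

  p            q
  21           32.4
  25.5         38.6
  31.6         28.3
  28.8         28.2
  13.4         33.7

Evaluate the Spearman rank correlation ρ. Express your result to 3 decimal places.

Rank p: 2, 3, 5, 4, 1
Rank q: 3, 5, 2, 1, 4
d = rank(p) − rank(q): -1, -2, 3, 3, -3; Σd² = 32
ρ = 1 − 6Σd² / [n(n²−1)] = 1 − 6×32 / (5×24) = 1 − 192/120 ≈ -0.600

-0.600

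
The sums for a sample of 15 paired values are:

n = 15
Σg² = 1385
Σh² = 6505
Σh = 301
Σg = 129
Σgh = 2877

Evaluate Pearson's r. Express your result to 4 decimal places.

r = (nΣgh − ΣgΣh) / √[(nΣg² − (Σg)²)(nΣh² − (Σh)²)]
Numerator: 15×2877 − 129×301 = 4326
Denominator: √[(20775 − 16641)(97575 − 90601)] = √[4134 × 6974] = 5369.4056
r = 4326 / 5369.4056 ≈ 0.8057

0.8057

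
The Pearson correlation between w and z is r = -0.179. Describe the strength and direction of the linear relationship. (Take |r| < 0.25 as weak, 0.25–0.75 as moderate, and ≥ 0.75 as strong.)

r = -0.179 < 0 so the relationship is negative.
|r| = 0.179, which falls in the weak range.

weak negative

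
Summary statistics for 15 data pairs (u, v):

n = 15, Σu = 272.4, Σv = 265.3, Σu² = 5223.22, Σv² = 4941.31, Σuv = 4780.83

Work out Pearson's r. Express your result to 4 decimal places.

-0.1411

r = (nΣuv − ΣuΣv) / √[(nΣu² − (Σu)²)(nΣv² − (Σv)²)]
Numerator: 15×4780.83 − 272.4×265.3 = -555.27
Denominator: √[(78348.3 − 74201.76)(74119.65 − 70384.09)] = √[4146.54 × 3735.56] = 3935.6891
r = -555.27 / 3935.6891 ≈ -0.1411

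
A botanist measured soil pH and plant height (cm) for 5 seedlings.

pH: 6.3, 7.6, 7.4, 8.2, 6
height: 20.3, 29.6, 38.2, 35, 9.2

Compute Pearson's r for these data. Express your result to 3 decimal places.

0.883

n = 5, Σx = 35.5, Σy = 132.3, Σx² = 255.45, Σy² = 4057.13, Σxy = 977.73
nΣxy − ΣxΣy = 4888.65 − 4696.65 = 192
nΣx² − (Σx)² = 1277.25 − 1260.25 = 17; nΣy² − (Σy)² = 20285.65 − 17503.29 = 2782.36
r = 192 / √(17 × 2782.36) = 192 / 217.4859 ≈ 0.883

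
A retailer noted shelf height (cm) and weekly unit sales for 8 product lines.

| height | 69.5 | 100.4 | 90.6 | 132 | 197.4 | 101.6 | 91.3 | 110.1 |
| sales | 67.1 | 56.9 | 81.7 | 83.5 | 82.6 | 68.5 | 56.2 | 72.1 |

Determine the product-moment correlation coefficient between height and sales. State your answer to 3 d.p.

0.557

n = 8, Σx = 892.9, Σy = 568.6, Σx² = 110289.79, Σy² = 41259.02, Σxy = 65134.34
nΣxy − ΣxΣy = 521074.72 − 507702.94 = 13371.78
nΣx² − (Σx)² = 882318.32 − 797270.41 = 85047.91; nΣy² − (Σy)² = 330072.16 − 323305.96 = 6766.2
r = 13371.78 / √(85047.91 × 6766.2) = 13371.78 / 23988.5633 ≈ 0.557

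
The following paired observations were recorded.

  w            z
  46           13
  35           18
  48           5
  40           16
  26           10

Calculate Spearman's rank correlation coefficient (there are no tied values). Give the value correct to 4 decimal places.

-0.4000

Rank w: 4, 2, 5, 3, 1
Rank z: 3, 5, 1, 4, 2
d = rank(w) − rank(z): 1, -3, 4, -1, -1; Σd² = 28
ρ = 1 − 6Σd² / [n(n²−1)] = 1 − 6×28 / (5×24) = 1 − 168/120 ≈ -0.4000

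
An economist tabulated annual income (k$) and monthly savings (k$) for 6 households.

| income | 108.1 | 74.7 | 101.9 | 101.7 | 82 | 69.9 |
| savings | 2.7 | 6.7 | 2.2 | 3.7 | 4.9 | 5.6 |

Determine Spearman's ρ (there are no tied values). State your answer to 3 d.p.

Rank income: 6, 2, 5, 4, 3, 1
Rank savings: 2, 6, 1, 3, 4, 5
d = rank(income) − rank(savings): 4, -4, 4, 1, -1, -4; Σd² = 66
ρ = 1 − 6Σd² / [n(n²−1)] = 1 − 6×66 / (6×35) = 1 − 396/210 ≈ -0.886

-0.886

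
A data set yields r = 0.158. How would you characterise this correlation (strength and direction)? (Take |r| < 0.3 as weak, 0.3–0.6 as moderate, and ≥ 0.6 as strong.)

r = 0.158 > 0 so the relationship is positive.
|r| = 0.158, which falls in the weak range.

weak positive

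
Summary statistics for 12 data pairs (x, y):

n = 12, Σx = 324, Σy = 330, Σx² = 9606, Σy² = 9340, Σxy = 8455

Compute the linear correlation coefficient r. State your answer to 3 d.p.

r = (nΣxy − ΣxΣy) / √[(nΣx² − (Σx)²)(nΣy² − (Σy)²)]
Numerator: 12×8455 − 324×330 = -5460
Denominator: √[(115272 − 104976)(112080 − 108900)] = √[10296 × 3180] = 5721.9997
r = -5460 / 5721.9997 ≈ -0.954

-0.954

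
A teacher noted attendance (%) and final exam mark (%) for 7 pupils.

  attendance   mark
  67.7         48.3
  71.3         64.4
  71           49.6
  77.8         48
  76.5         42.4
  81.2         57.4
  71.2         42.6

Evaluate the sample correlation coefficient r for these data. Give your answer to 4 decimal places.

n = 7, Σx = 516.7, Σy = 352.7, Σx² = 38275.95, Σy² = 18151.69, Σxy = 26055.23
nΣxy − ΣxΣy = 182386.61 − 182240.09 = 146.52
nΣx² − (Σx)² = 267931.65 − 266978.89 = 952.76; nΣy² − (Σy)² = 127061.83 − 124397.29 = 2664.54
r = 146.52 / √(952.76 × 2664.54) = 146.52 / 1593.3195 ≈ 0.0920

0.0920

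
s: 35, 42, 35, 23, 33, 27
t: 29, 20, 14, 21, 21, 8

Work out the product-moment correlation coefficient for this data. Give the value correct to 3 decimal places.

n = 6, Σs = 195, Σt = 113, Σs² = 6561, Σt² = 2383, Σst = 3737
nΣst − ΣsΣt = 22422 − 22035 = 387
nΣs² − (Σs)² = 39366 − 38025 = 1341; nΣt² − (Σt)² = 14298 − 12769 = 1529
r = 387 / √(1341 × 1529) = 387 / 1431.9179 ≈ 0.270

0.270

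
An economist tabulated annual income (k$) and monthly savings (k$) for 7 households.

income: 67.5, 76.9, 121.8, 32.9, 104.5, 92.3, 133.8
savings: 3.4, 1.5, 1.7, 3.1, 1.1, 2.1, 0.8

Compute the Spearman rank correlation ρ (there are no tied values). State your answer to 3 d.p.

-0.786

Rank income: 2, 3, 6, 1, 5, 4, 7
Rank savings: 7, 3, 4, 6, 2, 5, 1
d = rank(income) − rank(savings): -5, 0, 2, -5, 3, -1, 6; Σd² = 100
ρ = 1 − 6Σd² / [n(n²−1)] = 1 − 6×100 / (7×48) = 1 − 600/336 ≈ -0.786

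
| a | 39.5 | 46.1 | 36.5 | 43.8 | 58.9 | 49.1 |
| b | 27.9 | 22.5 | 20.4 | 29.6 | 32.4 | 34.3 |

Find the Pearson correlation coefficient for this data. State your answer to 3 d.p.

0.670

n = 6, Σa = 273.9, Σb = 167.1, Σa² = 12816.17, Σb² = 4803.23, Σab = 7772.87
nΣab − ΣaΣb = 46637.22 − 45768.69 = 868.53
nΣa² − (Σa)² = 76897.02 − 75021.21 = 1875.81; nΣb² − (Σb)² = 28819.38 − 27922.41 = 896.97
r = 868.53 / √(1875.81 × 896.97) = 868.53 / 1297.1296 ≈ 0.670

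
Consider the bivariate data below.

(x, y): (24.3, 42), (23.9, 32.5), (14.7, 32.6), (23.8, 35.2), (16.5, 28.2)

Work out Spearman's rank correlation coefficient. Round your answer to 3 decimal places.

Rank x: 5, 4, 1, 3, 2
Rank y: 5, 2, 3, 4, 1
d = rank(x) − rank(y): 0, 2, -2, -1, 1; Σd² = 10
ρ = 1 − 6Σd² / [n(n²−1)] = 1 − 6×10 / (5×24) = 1 − 60/120 ≈ 0.500

0.500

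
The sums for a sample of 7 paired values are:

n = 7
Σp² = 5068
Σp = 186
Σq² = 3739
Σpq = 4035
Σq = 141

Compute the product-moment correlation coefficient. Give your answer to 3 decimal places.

0.858

r = (nΣpq − ΣpΣq) / √[(nΣp² − (Σp)²)(nΣq² − (Σq)²)]
Numerator: 7×4035 − 186×141 = 2019
Denominator: √[(35476 − 34596)(26173 − 19881)] = √[880 × 6292] = 2353.0746
r = 2019 / 2353.0746 ≈ 0.858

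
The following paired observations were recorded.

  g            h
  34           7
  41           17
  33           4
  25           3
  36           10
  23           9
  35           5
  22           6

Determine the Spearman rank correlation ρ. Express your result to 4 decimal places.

0.5000

Rank g: 5, 8, 4, 3, 7, 2, 6, 1
Rank h: 5, 8, 2, 1, 7, 6, 3, 4
d = rank(g) − rank(h): 0, 0, 2, 2, 0, -4, 3, -3; Σd² = 42
ρ = 1 − 6Σd² / [n(n²−1)] = 1 − 6×42 / (8×63) = 1 − 252/504 ≈ 0.5000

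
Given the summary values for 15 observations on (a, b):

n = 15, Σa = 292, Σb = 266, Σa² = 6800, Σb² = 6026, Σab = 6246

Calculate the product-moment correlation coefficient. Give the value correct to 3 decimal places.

0.884

r = (nΣab − ΣaΣb) / √[(nΣa² − (Σa)²)(nΣb² − (Σb)²)]
Numerator: 15×6246 − 292×266 = 16018
Denominator: √[(102000 − 85264)(90390 − 70756)] = √[16736 × 19634] = 18127.1792
r = 16018 / 18127.1792 ≈ 0.884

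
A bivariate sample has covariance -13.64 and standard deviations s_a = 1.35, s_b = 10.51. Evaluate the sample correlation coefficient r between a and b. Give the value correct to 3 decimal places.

-0.961

r = Cov(a,b) / (s_a · s_b) = -13.64 / (1.35 × 10.51)
  = -13.64 / 14.1885 ≈ -0.961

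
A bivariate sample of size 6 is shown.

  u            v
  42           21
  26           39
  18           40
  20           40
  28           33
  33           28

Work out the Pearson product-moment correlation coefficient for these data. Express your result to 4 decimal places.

n = 6, Σu = 167, Σv = 201, Σu² = 5037, Σv² = 7035, Σuv = 5264
nΣuv − ΣuΣv = 31584 − 33567 = -1983
nΣu² − (Σu)² = 30222 − 27889 = 2333; nΣv² − (Σv)² = 42210 − 40401 = 1809
r = -1983 / √(2333 × 1809) = -1983 / 2054.3605 ≈ -0.9653

-0.9653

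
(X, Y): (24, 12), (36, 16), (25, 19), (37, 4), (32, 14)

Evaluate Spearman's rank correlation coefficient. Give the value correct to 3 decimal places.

-0.300

Rank X: 1, 4, 2, 5, 3
Rank Y: 2, 4, 5, 1, 3
d = rank(X) − rank(Y): -1, 0, -3, 4, 0; Σd² = 26
ρ = 1 − 6Σd² / [n(n²−1)] = 1 − 6×26 / (5×24) = 1 − 156/120 ≈ -0.300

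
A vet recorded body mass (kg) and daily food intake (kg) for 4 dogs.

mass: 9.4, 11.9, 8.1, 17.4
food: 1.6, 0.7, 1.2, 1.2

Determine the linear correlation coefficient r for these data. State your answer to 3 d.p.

n = 4, Σx = 46.8, Σy = 4.7, Σx² = 598.34, Σy² = 5.93, Σxy = 53.97
nΣxy − ΣxΣy = 215.88 − 219.96 = -4.08
nΣx² − (Σx)² = 2393.36 − 2190.24 = 203.12; nΣy² − (Σy)² = 23.72 − 22.09 = 1.63
r = -4.08 / √(203.12 × 1.63) = -4.08 / 18.1958 ≈ -0.224

-0.224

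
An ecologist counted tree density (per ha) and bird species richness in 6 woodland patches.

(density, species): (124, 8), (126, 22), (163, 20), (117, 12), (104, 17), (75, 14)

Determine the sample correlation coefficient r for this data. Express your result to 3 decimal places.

n = 6, Σx = 709, Σy = 93, Σx² = 87951, Σy² = 1577, Σxy = 11246
nΣxy − ΣxΣy = 67476 − 65937 = 1539
nΣx² − (Σx)² = 527706 − 502681 = 25025; nΣy² − (Σy)² = 9462 − 8649 = 813
r = 1539 / √(25025 × 813) = 1539 / 4510.5792 ≈ 0.341

0.341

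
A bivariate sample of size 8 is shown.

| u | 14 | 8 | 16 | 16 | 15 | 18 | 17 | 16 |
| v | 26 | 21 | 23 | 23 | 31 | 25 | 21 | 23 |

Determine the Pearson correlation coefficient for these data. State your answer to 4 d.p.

n = 8, Σu = 120, Σv = 193, Σu² = 1866, Σv² = 4731, Σuv = 2908
nΣuv − ΣuΣv = 23264 − 23160 = 104
nΣu² − (Σu)² = 14928 − 14400 = 528; nΣv² − (Σv)² = 37848 − 37249 = 599
r = 104 / √(528 × 599) = 104 / 562.3807 ≈ 0.1849

0.1849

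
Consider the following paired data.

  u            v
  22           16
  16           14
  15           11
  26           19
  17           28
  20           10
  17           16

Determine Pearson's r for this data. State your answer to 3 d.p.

n = 7, Σu = 133, Σv = 114, Σu² = 2619, Σv² = 2074, Σuv = 2183
nΣuv − ΣuΣv = 15281 − 15162 = 119
nΣu² − (Σu)² = 18333 − 17689 = 644; nΣv² − (Σv)² = 14518 − 12996 = 1522
r = 119 / √(644 × 1522) = 119 / 990.0343 ≈ 0.120

0.120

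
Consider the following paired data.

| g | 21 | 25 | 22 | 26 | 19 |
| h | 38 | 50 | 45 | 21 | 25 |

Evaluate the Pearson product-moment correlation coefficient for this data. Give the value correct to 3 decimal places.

n = 5, Σg = 113, Σh = 179, Σg² = 2587, Σh² = 7035, Σgh = 4059
nΣgh − ΣgΣh = 20295 − 20227 = 68
nΣg² − (Σg)² = 12935 − 12769 = 166; nΣh² − (Σh)² = 35175 − 32041 = 3134
r = 68 / √(166 × 3134) = 68 / 721.2794 ≈ 0.094

0.094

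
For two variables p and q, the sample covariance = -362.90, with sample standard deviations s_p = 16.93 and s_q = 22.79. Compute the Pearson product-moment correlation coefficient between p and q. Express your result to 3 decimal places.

r = Cov(p,q) / (s_p · s_q) = -362.90 / (16.93 × 22.79)
  = -362.90 / 385.8347 ≈ -0.941

-0.941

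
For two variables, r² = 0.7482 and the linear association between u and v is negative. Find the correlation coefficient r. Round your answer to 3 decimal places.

-0.865

|r| = √0.7482 = 0.865
The association is negative, so r = −0.865.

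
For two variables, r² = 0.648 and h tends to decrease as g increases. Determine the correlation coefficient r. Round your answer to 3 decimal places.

|r| = √0.648 = 0.805
The association is negative, so r = −0.805.

-0.805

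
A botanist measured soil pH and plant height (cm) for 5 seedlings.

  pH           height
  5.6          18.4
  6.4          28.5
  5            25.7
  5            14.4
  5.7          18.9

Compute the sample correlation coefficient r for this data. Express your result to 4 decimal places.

0.5210

n = 5, Σx = 27.7, Σy = 105.9, Σx² = 154.81, Σy² = 2375.87, Σxy = 593.67
nΣxy − ΣxΣy = 2968.35 − 2933.43 = 34.92
nΣx² − (Σx)² = 774.05 − 767.29 = 6.76; nΣy² − (Σy)² = 11879.35 − 11214.81 = 664.54
r = 34.92 / √(6.76 × 664.54) = 34.92 / 67.0246 ≈ 0.5210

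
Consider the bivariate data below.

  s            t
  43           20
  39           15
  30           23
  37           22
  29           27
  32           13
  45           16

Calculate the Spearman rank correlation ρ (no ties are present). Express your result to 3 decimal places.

-0.536

Rank s: 6, 5, 2, 4, 1, 3, 7
Rank t: 4, 2, 6, 5, 7, 1, 3
d = rank(s) − rank(t): 2, 3, -4, -1, -6, 2, 4; Σd² = 86
ρ = 1 − 6Σd² / [n(n²−1)] = 1 − 6×86 / (7×48) = 1 − 516/336 ≈ -0.536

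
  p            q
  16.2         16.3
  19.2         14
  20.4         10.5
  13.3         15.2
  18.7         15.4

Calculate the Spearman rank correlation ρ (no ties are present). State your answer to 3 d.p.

-0.700

Rank p: 2, 4, 5, 1, 3
Rank q: 5, 2, 1, 3, 4
d = rank(p) − rank(q): -3, 2, 4, -2, -1; Σd² = 34
ρ = 1 − 6Σd² / [n(n²−1)] = 1 − 6×34 / (5×24) = 1 − 204/120 ≈ -0.700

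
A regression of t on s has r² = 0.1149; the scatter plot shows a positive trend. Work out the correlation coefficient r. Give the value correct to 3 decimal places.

|r| = √0.1149 = 0.339
The association is positive, so r = 0.339.

0.339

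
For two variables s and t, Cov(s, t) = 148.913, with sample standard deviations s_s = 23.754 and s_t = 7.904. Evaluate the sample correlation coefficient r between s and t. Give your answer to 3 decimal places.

0.793

r = Cov(s,t) / (s_s · s_t) = 148.913 / (23.754 × 7.904)
  = 148.913 / 187.7516 ≈ 0.793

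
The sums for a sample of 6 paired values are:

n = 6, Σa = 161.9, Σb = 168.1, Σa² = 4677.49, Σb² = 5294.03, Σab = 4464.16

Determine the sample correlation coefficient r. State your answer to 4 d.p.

r = (nΣab − ΣaΣb) / √[(nΣa² − (Σa)²)(nΣb² − (Σb)²)]
Numerator: 6×4464.16 − 161.9×168.1 = -430.43
Denominator: √[(28064.94 − 26211.61)(31764.18 − 28257.61)] = √[1853.33 × 3506.57] = 2549.2806
r = -430.43 / 2549.2806 ≈ -0.1688

-0.1688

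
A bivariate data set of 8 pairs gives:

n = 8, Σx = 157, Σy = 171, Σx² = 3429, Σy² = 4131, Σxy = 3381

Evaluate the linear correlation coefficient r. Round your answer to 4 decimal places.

0.0618

r = (nΣxy − ΣxΣy) / √[(nΣx² − (Σx)²)(nΣy² − (Σy)²)]
Numerator: 8×3381 − 157×171 = 201
Denominator: √[(27432 − 24649)(33048 − 29241)] = √[2783 × 3807] = 3254.9779
r = 201 / 3254.9779 ≈ 0.0618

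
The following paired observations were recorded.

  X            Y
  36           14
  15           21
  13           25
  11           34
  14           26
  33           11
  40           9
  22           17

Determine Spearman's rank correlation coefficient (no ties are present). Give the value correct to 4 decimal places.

Rank X: 7, 4, 2, 1, 3, 6, 8, 5
Rank Y: 3, 5, 6, 8, 7, 2, 1, 4
d = rank(X) − rank(Y): 4, -1, -4, -7, -4, 4, 7, 1; Σd² = 164
ρ = 1 − 6Σd² / [n(n²−1)] = 1 − 6×164 / (8×63) = 1 − 984/504 ≈ -0.9524

-0.9524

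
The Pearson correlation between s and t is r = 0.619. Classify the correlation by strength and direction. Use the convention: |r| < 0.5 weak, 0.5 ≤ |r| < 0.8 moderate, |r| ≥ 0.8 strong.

r = 0.619 > 0 so the relationship is positive.
|r| = 0.619, which falls in the moderate range.

moderate positive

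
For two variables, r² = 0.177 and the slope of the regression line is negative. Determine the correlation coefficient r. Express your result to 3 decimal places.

-0.421

|r| = √0.177 = 0.421
The association is negative, so r = −0.421.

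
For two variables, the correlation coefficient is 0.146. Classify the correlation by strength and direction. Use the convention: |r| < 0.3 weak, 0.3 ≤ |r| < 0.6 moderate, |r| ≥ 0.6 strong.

r = 0.146 > 0 so the relationship is positive.
|r| = 0.146, which falls in the weak range.

weak positive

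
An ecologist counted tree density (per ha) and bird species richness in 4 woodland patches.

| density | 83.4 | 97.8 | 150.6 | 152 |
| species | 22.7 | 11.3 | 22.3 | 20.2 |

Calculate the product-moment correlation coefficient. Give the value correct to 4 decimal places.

n = 4, Σx = 483.8, Σy = 76.5, Σx² = 62304.76, Σy² = 1548.31, Σxy = 9427.1
nΣxy − ΣxΣy = 37708.4 − 37010.7 = 697.7
nΣx² − (Σx)² = 249219.04 − 234062.44 = 15156.6; nΣy² − (Σy)² = 6193.24 − 5852.25 = 340.99
r = 697.7 / √(15156.6 × 340.99) = 697.7 / 2273.3783 ≈ 0.3069

0.3069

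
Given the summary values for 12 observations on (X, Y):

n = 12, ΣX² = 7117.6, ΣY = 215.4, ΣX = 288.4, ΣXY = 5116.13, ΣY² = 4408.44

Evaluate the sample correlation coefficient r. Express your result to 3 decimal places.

r = (nΣXY − ΣXΣY) / √[(nΣX² − (ΣX)²)(nΣY² − (ΣY)²)]
Numerator: 12×5116.13 − 288.4×215.4 = -727.8
Denominator: √[(85411.2 − 83174.56)(52901.28 − 46397.16)] = √[2236.64 × 6504.12] = 3814.1021
r = -727.8 / 3814.1021 ≈ -0.191

-0.191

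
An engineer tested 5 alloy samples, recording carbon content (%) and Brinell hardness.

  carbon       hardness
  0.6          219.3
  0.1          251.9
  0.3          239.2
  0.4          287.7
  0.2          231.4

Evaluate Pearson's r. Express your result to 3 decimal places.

-0.176

n = 5, Σx = 1.6, Σy = 1229.5, Σx² = 0.66, Σy² = 305079.99, Σxy = 389.89
nΣxy − ΣxΣy = 1949.45 − 1967.2 = -17.75
nΣx² − (Σx)² = 3.3 − 2.56 = 0.74; nΣy² − (Σy)² = 1525399.95 − 1511670.25 = 13729.7
r = -17.75 / √(0.74 × 13729.7) = -17.75 / 100.7967 ≈ -0.176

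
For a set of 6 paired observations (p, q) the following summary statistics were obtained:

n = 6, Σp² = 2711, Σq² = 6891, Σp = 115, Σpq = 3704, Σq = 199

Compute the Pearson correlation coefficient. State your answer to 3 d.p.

r = (nΣpq − ΣpΣq) / √[(nΣp² − (Σp)²)(nΣq² − (Σq)²)]
Numerator: 6×3704 − 115×199 = -661
Denominator: √[(16266 − 13225)(41346 − 39601)] = √[3041 × 1745] = 2303.5939
r = -661 / 2303.5939 ≈ -0.287

-0.287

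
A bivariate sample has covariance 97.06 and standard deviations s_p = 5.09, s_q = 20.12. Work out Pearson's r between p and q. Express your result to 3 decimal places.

r = Cov(p,q) / (s_p · s_q) = 97.06 / (5.09 × 20.12)
  = 97.06 / 102.4108 ≈ 0.948

0.948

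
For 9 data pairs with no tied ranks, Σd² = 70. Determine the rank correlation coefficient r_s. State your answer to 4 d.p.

0.4167

ρ = 1 − 6Σd² / [n(n²−1)] = 1 − 6×70 / (9×80)
  = 1 − 420/720 = 1 − 0.58333 ≈ 0.4167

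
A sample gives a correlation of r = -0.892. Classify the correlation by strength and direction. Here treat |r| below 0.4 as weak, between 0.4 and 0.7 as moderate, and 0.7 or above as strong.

r = -0.892 < 0 so the relationship is negative.
|r| = 0.892, which falls in the strong range.

strong negative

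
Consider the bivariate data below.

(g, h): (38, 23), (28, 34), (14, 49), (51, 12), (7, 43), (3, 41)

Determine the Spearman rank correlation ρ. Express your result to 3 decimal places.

Rank g: 5, 4, 3, 6, 2, 1
Rank h: 2, 3, 6, 1, 5, 4
d = rank(g) − rank(h): 3, 1, -3, 5, -3, -3; Σd² = 62
ρ = 1 − 6Σd² / [n(n²−1)] = 1 − 6×62 / (6×35) = 1 − 372/210 ≈ -0.771

-0.771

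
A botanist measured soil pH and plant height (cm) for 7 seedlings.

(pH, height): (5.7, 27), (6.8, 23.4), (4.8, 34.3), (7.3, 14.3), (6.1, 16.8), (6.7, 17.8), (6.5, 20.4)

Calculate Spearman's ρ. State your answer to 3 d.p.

-0.679

Rank pH: 2, 6, 1, 7, 3, 5, 4
Rank height: 6, 5, 7, 1, 2, 3, 4
d = rank(pH) − rank(height): -4, 1, -6, 6, 1, 2, 0; Σd² = 94
ρ = 1 − 6Σd² / [n(n²−1)] = 1 − 6×94 / (7×48) = 1 − 564/336 ≈ -0.679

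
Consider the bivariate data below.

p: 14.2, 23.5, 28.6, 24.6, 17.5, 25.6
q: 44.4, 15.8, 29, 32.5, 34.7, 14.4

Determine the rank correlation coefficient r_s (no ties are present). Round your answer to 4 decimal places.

Rank p: 1, 3, 6, 4, 2, 5
Rank q: 6, 2, 3, 4, 5, 1
d = rank(p) − rank(q): -5, 1, 3, 0, -3, 4; Σd² = 60
ρ = 1 − 6Σd² / [n(n²−1)] = 1 − 6×60 / (6×35) = 1 − 360/210 ≈ -0.7143

-0.7143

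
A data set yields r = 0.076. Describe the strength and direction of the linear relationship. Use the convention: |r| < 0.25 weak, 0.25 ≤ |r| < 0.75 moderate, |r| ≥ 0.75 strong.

r = 0.076 > 0 so the relationship is positive.
|r| = 0.076, which falls in the weak range.

weak positive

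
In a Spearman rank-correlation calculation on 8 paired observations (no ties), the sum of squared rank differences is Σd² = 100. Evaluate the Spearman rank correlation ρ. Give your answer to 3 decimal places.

ρ = 1 − 6Σd² / [n(n²−1)] = 1 − 6×100 / (8×63)
  = 1 − 600/504 = 1 − 1.1905 ≈ -0.190

-0.190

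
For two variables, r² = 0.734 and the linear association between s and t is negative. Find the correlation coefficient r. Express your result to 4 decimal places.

|r| = √0.734 = 0.8567
The association is negative, so r = −0.8567.

-0.8567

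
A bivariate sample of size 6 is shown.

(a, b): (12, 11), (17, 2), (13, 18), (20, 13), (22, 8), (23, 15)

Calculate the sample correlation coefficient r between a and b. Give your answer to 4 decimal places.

n = 6, Σa = 107, Σb = 67, Σa² = 2015, Σb² = 907, Σab = 1181
nΣab − ΣaΣb = 7086 − 7169 = -83
nΣa² − (Σa)² = 12090 − 11449 = 641; nΣb² − (Σb)² = 5442 − 4489 = 953
r = -83 / √(641 × 953) = -83 / 781.5836 ≈ -0.1062

-0.1062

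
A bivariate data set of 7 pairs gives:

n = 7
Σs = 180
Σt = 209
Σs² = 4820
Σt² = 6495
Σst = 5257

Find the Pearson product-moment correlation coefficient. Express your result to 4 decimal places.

-0.5310

r = (nΣst − ΣsΣt) / √[(nΣs² − (Σs)²)(nΣt² − (Σt)²)]
Numerator: 7×5257 − 180×209 = -821
Denominator: √[(33740 − 32400)(45465 − 43681)] = √[1340 × 1784] = 1546.1436
r = -821 / 1546.1436 ≈ -0.5310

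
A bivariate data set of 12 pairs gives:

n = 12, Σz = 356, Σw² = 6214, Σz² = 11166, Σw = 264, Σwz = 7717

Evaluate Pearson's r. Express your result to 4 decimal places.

r = (nΣwz − ΣwΣz) / √[(nΣw² − (Σw)²)(nΣz² − (Σz)²)]
Numerator: 12×7717 − 264×356 = -1380
Denominator: √[(74568 − 69696)(133992 − 126736)] = √[4872 × 7256] = 5945.6902
r = -1380 / 5945.6902 ≈ -0.2321

-0.2321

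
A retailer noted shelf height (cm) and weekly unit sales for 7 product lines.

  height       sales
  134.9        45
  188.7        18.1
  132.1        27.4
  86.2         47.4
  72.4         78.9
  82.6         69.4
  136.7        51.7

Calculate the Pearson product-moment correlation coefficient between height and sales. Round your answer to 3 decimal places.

n = 7, Σx = 833.6, Σy = 337.9, Σx² = 109437.96, Σy² = 19064.59, Σxy = 35703.58
nΣxy − ΣxΣy = 249925.06 − 281673.44 = -31748.38
nΣx² − (Σx)² = 766065.72 − 694888.96 = 71176.76; nΣy² − (Σy)² = 133452.13 − 114176.41 = 19275.72
r = -31748.38 / √(71176.76 × 19275.72) = -31748.38 / 37040.2929 ≈ -0.857

-0.857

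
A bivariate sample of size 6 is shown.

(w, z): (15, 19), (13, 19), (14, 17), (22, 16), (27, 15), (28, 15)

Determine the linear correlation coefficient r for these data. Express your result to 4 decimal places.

n = 6, Σw = 119, Σz = 101, Σw² = 2587, Σz² = 1717, Σwz = 1947
nΣwz − ΣwΣz = 11682 − 12019 = -337
nΣw² − (Σw)² = 15522 − 14161 = 1361; nΣz² − (Σz)² = 10302 − 10201 = 101
r = -337 / √(1361 × 101) = -337 / 370.7573 ≈ -0.9090

-0.9090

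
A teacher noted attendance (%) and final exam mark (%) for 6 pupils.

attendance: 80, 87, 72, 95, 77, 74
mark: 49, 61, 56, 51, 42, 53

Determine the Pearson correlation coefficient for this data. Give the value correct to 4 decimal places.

n = 6, Σx = 485, Σy = 312, Σx² = 39583, Σy² = 16432, Σxy = 25260
nΣxy − ΣxΣy = 151560 − 151320 = 240
nΣx² − (Σx)² = 237498 − 235225 = 2273; nΣy² − (Σy)² = 98592 − 97344 = 1248
r = 240 / √(2273 × 1248) = 240 / 1684.2518 ≈ 0.1425

0.1425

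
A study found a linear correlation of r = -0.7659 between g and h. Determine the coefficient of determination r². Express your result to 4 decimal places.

r² = (-0.7659)² = 0.5866

0.5866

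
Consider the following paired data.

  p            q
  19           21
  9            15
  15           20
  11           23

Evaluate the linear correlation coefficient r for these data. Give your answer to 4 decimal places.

0.4527

n = 4, Σp = 54, Σq = 79, Σp² = 788, Σq² = 1595, Σpq = 1087
nΣpq − ΣpΣq = 4348 − 4266 = 82
nΣp² − (Σp)² = 3152 − 2916 = 236; nΣq² − (Σq)² = 6380 − 6241 = 139
r = 82 / √(236 × 139) = 82 / 181.1187 ≈ 0.4527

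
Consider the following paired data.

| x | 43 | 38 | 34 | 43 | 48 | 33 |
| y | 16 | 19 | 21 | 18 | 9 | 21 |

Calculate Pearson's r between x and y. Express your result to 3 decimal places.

n = 6, Σx = 239, Σy = 104, Σx² = 9691, Σy² = 1904, Σxy = 4023
nΣxy − ΣxΣy = 24138 − 24856 = -718
nΣx² − (Σx)² = 58146 − 57121 = 1025; nΣy² − (Σy)² = 11424 − 10816 = 608
r = -718 / √(1025 × 608) = -718 / 789.4302 ≈ -0.910

-0.910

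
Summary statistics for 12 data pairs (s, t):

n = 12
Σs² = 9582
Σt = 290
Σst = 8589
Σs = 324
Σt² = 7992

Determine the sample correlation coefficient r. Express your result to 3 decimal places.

0.838

r = (nΣst − ΣsΣt) / √[(nΣs² − (Σs)²)(nΣt² − (Σt)²)]
Numerator: 12×8589 − 324×290 = 9108
Denominator: √[(114984 − 104976)(95904 − 84100)] = √[10008 × 11804] = 10868.9665
r = 9108 / 10868.9665 ≈ 0.838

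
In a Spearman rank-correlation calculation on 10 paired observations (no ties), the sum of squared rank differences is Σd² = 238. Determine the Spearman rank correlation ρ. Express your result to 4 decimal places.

ρ = 1 − 6Σd² / [n(n²−1)] = 1 − 6×238 / (10×99)
  = 1 − 1428/990 = 1 − 1.44242 ≈ -0.4424

-0.4424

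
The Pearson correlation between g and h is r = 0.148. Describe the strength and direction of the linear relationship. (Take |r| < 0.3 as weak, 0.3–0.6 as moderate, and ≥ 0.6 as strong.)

r = 0.148 > 0 so the relationship is positive.
|r| = 0.148, which falls in the weak range.

weak positive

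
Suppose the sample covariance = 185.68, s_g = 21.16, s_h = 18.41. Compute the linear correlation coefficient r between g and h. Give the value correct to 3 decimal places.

0.477

r = Cov(g,h) / (s_g · s_h) = 185.68 / (21.16 × 18.41)
  = 185.68 / 389.5556 ≈ 0.477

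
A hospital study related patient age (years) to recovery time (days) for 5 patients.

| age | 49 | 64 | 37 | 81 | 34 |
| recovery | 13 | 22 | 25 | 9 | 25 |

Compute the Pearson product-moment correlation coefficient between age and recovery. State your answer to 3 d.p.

-0.750

n = 5, Σx = 265, Σy = 94, Σx² = 15583, Σy² = 1984, Σxy = 4549
nΣxy − ΣxΣy = 22745 − 24910 = -2165
nΣx² − (Σx)² = 77915 − 70225 = 7690; nΣy² − (Σy)² = 9920 − 8836 = 1084
r = -2165 / √(7690 × 1084) = -2165 / 2887.2063 ≈ -0.750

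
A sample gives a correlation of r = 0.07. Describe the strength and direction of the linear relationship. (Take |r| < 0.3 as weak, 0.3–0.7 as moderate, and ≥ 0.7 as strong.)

weak positive

r = 0.07 > 0 so the relationship is positive.
|r| = 0.07, which falls in the weak range.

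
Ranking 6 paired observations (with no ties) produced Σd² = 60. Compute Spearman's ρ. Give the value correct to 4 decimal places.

-0.7143

ρ = 1 − 6Σd² / [n(n²−1)] = 1 − 6×60 / (6×35)
  = 1 − 360/210 = 1 − 1.71429 ≈ -0.7143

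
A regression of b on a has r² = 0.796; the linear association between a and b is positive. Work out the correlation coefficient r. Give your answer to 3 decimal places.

|r| = √0.796 = 0.892
The association is positive, so r = 0.892.

0.892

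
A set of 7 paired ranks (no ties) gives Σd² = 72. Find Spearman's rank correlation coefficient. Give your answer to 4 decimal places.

-0.2857

ρ = 1 − 6Σd² / [n(n²−1)] = 1 − 6×72 / (7×48)
  = 1 − 432/336 = 1 − 1.28571 ≈ -0.2857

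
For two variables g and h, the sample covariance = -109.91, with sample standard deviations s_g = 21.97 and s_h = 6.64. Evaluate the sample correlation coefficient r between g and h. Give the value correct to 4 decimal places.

-0.7534

r = Cov(g,h) / (s_g · s_h) = -109.91 / (21.97 × 6.64)
  = -109.91 / 145.8808 ≈ -0.7534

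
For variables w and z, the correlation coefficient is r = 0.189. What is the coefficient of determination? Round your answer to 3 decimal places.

0.036

r² = (0.189)² = 0.036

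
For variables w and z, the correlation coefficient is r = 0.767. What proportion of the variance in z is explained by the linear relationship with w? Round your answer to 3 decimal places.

0.588

r² = (0.767)² = 0.588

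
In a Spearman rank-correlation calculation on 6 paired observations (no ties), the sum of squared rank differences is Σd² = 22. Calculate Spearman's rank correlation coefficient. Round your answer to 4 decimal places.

0.3714

ρ = 1 − 6Σd² / [n(n²−1)] = 1 − 6×22 / (6×35)
  = 1 − 132/210 = 1 − 0.62857 ≈ 0.3714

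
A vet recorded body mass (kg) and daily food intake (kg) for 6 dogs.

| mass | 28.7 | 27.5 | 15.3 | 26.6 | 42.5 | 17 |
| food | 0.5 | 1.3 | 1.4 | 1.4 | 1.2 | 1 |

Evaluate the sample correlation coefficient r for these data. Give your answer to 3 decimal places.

n = 6, Σx = 157.6, Σy = 6.8, Σx² = 4616.84, Σy² = 8.3, Σxy = 176.76
nΣxy − ΣxΣy = 1060.56 − 1071.68 = -11.12
nΣx² − (Σx)² = 27701.04 − 24837.76 = 2863.28; nΣy² − (Σy)² = 49.8 − 46.24 = 3.56
r = -11.12 / √(2863.28 × 3.56) = -11.12 / 100.9618 ≈ -0.110

-0.110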